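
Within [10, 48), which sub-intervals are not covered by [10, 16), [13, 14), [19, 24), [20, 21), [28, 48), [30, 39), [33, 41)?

[16, 19) ∪ [24, 28)

The merged coverage is [10, 16), [19, 24), [28, 48).
Gaps within [10, 48): [16, 19), [24, 28).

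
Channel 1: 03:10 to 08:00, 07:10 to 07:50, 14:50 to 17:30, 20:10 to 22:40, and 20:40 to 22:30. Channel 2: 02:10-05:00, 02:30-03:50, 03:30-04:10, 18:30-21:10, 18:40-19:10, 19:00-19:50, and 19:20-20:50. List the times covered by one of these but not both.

02:10-03:10, 05:00-08:00, 14:50-17:30, 18:30-20:10, 21:10-22:40

Merge the first list: 03:10-08:00, 14:50-17:30, 20:10-22:40.
Merge the second list: 02:10-05:00, 18:30-21:10.
A but not B: 05:00-08:00, 14:50-17:30, 21:10-22:40.
B but not A: 02:10-03:10, 18:30-20:10.
Combining gives A △ B.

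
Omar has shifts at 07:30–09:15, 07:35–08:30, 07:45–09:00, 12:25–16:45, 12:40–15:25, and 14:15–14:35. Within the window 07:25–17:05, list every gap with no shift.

07:25-07:30, 09:15-12:25, 16:45-17:05

The merged coverage is 07:30-09:15, 12:25-16:45.
Uncovered inside 07:25-17:05: 07:25-07:30, 09:15-12:25, 16:45-17:05.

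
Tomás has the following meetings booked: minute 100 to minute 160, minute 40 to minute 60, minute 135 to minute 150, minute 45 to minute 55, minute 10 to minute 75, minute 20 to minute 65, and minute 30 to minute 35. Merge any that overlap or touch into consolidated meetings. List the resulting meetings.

Sort by start: minute 10 to minute 75, minute 20 to minute 65, minute 30 to minute 35, minute 40 to minute 60, minute 45 to minute 55, minute 100 to minute 160, minute 135 to minute 150.
minute 20 to minute 65 overlaps/touches minute 10 to minute 75 → extend to minute 10 to minute 75.
minute 30 to minute 35 overlaps/touches minute 10 to minute 75 → extend to minute 10 to minute 75.
minute 40 to minute 60 overlaps/touches minute 10 to minute 75 → extend to minute 10 to minute 75.
minute 45 to minute 55 overlaps/touches minute 10 to minute 75 → extend to minute 10 to minute 75.
minute 100 to minute 160 is disjoint → start new block.
minute 135 to minute 150 overlaps/touches minute 100 to minute 160 → extend to minute 100 to minute 160.

minute 10 to minute 75, minute 100 to minute 160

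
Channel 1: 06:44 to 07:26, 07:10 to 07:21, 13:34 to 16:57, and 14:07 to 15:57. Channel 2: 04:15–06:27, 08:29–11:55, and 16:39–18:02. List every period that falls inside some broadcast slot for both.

A, merged: 06:44–07:26, 13:34–16:57.
06:44–07:26 falls entirely outside B.
13:34–16:57 overlaps B on 16:39–16:57.

16:39–16:57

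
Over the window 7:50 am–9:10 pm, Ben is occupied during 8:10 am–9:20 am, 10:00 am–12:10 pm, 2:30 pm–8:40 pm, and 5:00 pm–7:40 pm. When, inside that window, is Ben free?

After merging, the occupied span is 8:10 am-9:20 am, 10:00 am-12:10 pm, 2:30 pm-8:40 pm.
Uncovered inside 7:50 am-9:10 pm: 7:50 am-8:10 am, 9:20 am-10:00 am, 12:10 pm-2:30 pm, 8:40 pm-9:10 pm.

7:50 am-8:10 am, 9:20 am-10:00 am, 12:10 pm-2:30 pm, 8:40 pm-9:10 pm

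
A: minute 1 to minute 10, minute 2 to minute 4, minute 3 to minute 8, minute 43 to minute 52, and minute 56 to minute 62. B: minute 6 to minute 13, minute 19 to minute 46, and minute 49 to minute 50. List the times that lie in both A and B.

minute 6 to minute 10, minute 43 to minute 46, minute 49 to minute 50

A, merged: minute 1 to minute 10, minute 43 to minute 52, minute 56 to minute 62.
minute 1 to minute 10 meets the second set on minute 6 to minute 10.
minute 43 to minute 52 meets the second set on minute 43 to minute 46, minute 49 to minute 50.
minute 56 to minute 62: no overlap with the second set.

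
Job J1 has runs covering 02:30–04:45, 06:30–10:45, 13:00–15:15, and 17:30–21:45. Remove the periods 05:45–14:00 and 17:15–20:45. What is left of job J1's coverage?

02:30-04:45, 14:00-15:15, 20:45-21:45

02:30-04:45: nothing removed.
06:30-10:45: entirely removed.
13:00-15:15 \ B = 14:00-15:15.
17:30-21:45 \ B = 20:45-21:45.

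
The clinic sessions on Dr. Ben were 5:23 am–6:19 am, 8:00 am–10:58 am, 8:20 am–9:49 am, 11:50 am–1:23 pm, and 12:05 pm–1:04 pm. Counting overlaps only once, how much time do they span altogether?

5 h 27 min

Merged: 5:23 am-6:19 am, 8:00 am-10:58 am, 11:50 am-1:23 pm.
Lengths: 56 min + 2 h 58 min + 1 h 33 min = 5 h 27 min.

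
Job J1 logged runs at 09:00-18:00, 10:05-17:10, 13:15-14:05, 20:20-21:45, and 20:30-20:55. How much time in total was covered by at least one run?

Merged: 09:00-18:00, 20:20-21:45.
Lengths: 9 h + 1 h 25 min = 10 h 25 min.

10 h 25 min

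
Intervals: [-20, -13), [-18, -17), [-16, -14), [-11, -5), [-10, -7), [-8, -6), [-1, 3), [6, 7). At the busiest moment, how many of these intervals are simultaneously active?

3

Sweep endpoints in order; track running count of active intervals.
Peak of 3 reached at -8.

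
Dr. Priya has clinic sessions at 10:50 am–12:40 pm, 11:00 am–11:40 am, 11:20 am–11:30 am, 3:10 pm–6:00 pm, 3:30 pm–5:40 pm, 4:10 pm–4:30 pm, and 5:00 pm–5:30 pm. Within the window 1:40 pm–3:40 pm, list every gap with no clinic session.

Covered (merged): 10:50 am-12:40 pm, 3:10 pm-6:00 pm.
Gaps within 1:40 pm-3:40 pm: 1:40 pm-3:10 pm.

1:40 pm-3:10 pm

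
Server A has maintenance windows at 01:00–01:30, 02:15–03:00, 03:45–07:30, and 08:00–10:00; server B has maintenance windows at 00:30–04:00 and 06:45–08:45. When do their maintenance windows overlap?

01:00-01:30 overlaps B on 01:00-01:30.
02:15-03:00 overlaps B on 02:15-03:00.
03:45-07:30 overlaps B on 03:45-04:00, 06:45-07:30.
08:00-10:00 overlaps B on 08:00-08:45.

01:00-01:30, 02:15-03:00, 03:45-04:00, 06:45-07:30, 08:00-08:45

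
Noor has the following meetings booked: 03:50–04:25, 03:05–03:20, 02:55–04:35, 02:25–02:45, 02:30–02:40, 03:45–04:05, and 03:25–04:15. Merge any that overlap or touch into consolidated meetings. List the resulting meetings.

Sort by start: 02:25–02:45, 02:30–02:40, 02:55–04:35, 03:05–03:20, 03:25–04:15, 03:45–04:05, 03:50–04:25.
02:30–02:40 overlaps/touches 02:25–02:45 → extend to 02:25–02:45.
02:55–04:35 is disjoint → start new block.
03:05–03:20 overlaps/touches 02:55–04:35 → extend to 02:55–04:35.
03:25–04:15 overlaps/touches 02:55–04:35 → extend to 02:55–04:35.
03:45–04:05 overlaps/touches 02:55–04:35 → extend to 02:55–04:35.
03:50–04:25 overlaps/touches 02:55–04:35 → extend to 02:55–04:35.

02:25–02:45, 02:55–04:35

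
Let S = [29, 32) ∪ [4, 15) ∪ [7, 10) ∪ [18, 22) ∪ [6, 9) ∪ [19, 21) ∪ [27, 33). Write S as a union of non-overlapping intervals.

[4, 15) ∪ [18, 22) ∪ [27, 33)

Sort by start: [4, 15), [6, 9), [7, 10), [18, 22), [19, 21), [27, 33), [29, 32).
[6, 9) overlaps/touches [4, 15) → extend to [4, 15).
[7, 10) overlaps/touches [4, 15) → extend to [4, 15).
[18, 22) is disjoint → start new block.
[19, 21) overlaps/touches [18, 22) → extend to [18, 22).
[27, 33) is disjoint → start new block.
[29, 32) overlaps/touches [27, 33) → extend to [27, 33).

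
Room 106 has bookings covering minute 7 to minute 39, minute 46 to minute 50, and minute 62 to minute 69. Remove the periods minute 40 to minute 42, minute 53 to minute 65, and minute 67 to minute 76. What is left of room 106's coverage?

minute 7 to minute 39: no B overlap → unchanged.
minute 46 to minute 50: no B overlap → unchanged.
minute 62 to minute 69 minus B → minute 65 to minute 67.

minute 7 to minute 39, minute 46 to minute 50, minute 65 to minute 67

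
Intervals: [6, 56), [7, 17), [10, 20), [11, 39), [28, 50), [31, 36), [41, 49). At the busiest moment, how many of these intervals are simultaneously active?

At 11, 4 of the intervals are simultaneously active.
No point has more.

4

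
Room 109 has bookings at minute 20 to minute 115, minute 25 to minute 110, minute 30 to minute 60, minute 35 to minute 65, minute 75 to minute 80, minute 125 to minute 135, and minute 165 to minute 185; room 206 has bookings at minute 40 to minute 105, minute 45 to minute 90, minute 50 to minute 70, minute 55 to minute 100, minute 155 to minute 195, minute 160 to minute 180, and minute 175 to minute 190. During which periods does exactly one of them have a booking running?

First set merges to minute 20 to minute 115, minute 125 to minute 135, minute 165 to minute 185.
Second set merges to minute 40 to minute 105, minute 155 to minute 195.
Only in the first: minute 20 to minute 40, minute 105 to minute 115, minute 125 to minute 135.
Only in the second: minute 155 to minute 165, minute 185 to minute 195.
Together these are the periods covered by exactly one.

minute 20 to minute 40, minute 105 to minute 115, minute 125 to minute 135, minute 155 to minute 165, minute 185 to minute 195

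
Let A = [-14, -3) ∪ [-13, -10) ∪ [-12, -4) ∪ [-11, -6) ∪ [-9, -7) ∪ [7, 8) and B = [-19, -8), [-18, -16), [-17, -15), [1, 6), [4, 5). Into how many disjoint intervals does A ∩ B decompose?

1

A, merged: [-14, -3), [7, 8).
B, merged: [-19, -8), [1, 6).
A ∩ B = [-14, -8).
That is 1 disjoint piece.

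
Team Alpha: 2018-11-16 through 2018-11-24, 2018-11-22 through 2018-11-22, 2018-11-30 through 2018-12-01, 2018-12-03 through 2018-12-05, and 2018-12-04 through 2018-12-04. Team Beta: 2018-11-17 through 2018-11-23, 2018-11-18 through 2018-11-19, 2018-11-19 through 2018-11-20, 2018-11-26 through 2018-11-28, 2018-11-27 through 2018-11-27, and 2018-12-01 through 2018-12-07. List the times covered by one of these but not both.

First set merges to 2018-11-16 through 2018-11-24, 2018-11-30 through 2018-12-01, 2018-12-03 through 2018-12-05.
Second set merges to 2018-11-17 through 2018-11-23, 2018-11-26 through 2018-11-28, 2018-12-01 through 2018-12-07.
A \ B = 2018-11-16 through 2018-11-16, 2018-11-24 through 2018-11-24, 2018-11-30 through 2018-11-30.
B \ A = 2018-11-26 through 2018-11-28, 2018-12-02 through 2018-12-02, 2018-12-06 through 2018-12-07.
Union of the two gives the symmetric difference.

2018-11-16 through 2018-11-16, 2018-11-24 through 2018-11-24, 2018-11-26 through 2018-11-28, 2018-11-30 through 2018-11-30, 2018-12-02 through 2018-12-02, 2018-12-06 through 2018-12-07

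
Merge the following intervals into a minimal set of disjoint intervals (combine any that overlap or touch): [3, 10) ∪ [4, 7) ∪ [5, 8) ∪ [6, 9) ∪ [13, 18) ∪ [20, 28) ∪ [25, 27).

[4, 7) overlaps/touches [3, 10) → extend to [3, 10).
[5, 8) overlaps/touches [3, 10) → extend to [3, 10).
[6, 9) overlaps/touches [3, 10) → extend to [3, 10).
[13, 18) is disjoint → start new block.
[20, 28) is disjoint → start new block.
[25, 27) overlaps/touches [20, 28) → extend to [20, 28).

[3, 10) ∪ [13, 18) ∪ [20, 28)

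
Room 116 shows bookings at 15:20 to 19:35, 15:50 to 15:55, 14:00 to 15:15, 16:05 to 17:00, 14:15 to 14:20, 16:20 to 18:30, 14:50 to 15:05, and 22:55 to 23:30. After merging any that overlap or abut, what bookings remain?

Sort by start: 14:00-15:15, 14:15-14:20, 14:50-15:05, 15:20-19:35, 15:50-15:55, 16:05-17:00, 16:20-18:30, 22:55-23:30.
14:15-14:20 overlaps/touches 14:00-15:15 → extend to 14:00-15:15.
14:50-15:05 overlaps/touches 14:00-15:15 → extend to 14:00-15:15.
15:20-19:35 is disjoint → start new block.
15:50-15:55 overlaps/touches 15:20-19:35 → extend to 15:20-19:35.
16:05-17:00 overlaps/touches 15:20-19:35 → extend to 15:20-19:35.
16:20-18:30 overlaps/touches 15:20-19:35 → extend to 15:20-19:35.
22:55-23:30 is disjoint → start new block.

14:00-15:15, 15:20-19:35, 22:55-23:30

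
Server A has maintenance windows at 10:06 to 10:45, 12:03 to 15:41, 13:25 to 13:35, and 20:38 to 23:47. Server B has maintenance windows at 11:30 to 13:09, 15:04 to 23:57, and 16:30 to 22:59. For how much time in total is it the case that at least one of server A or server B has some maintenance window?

Merge the first list: 10:06-10:45, 12:03-15:41, 20:38-23:47.
Merge the second list: 11:30-13:09, 15:04-23:57.
A ∪ B = 10:06-10:45, 11:30-23:57.
Total: 39 min + 12 h 27 min = 13 h 6 min.

13 h 6 min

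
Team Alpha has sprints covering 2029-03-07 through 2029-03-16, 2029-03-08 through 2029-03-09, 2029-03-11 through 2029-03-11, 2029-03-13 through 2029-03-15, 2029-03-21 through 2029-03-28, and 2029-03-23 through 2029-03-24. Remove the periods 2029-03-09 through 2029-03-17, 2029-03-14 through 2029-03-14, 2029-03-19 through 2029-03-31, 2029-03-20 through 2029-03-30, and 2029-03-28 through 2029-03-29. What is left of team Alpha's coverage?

2029-03-07 through 2029-03-08

A, merged: 2029-03-07 through 2029-03-16, 2029-03-21 through 2029-03-28.
B, merged: 2029-03-09 through 2029-03-17, 2029-03-19 through 2029-03-31.
2029-03-07 through 2029-03-16 \ B = 2029-03-07 through 2029-03-08.
2029-03-21 through 2029-03-28: entirely removed.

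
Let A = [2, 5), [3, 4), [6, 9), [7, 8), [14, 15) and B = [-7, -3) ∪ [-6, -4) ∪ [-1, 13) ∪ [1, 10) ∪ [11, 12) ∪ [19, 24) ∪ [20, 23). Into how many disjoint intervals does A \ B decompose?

A, merged: [2, 5), [6, 9), [14, 15).
B, merged: [-7, -3), [-1, 13), [19, 24).
A \ B = [14, 15).
That is 1 disjoint piece.

1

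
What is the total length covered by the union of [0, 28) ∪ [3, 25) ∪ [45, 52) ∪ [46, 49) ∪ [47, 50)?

Merged: [0, 28), [45, 52).
Lengths: 28 + 7 = 35.

35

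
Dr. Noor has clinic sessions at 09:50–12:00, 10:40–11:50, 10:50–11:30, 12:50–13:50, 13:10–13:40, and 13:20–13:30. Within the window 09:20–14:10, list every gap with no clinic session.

Covered (merged): 09:50-12:00, 12:50-13:50.
Complement within 09:20-14:10: 09:20-09:50, 12:00-12:50, 13:50-14:10.

09:20-09:50, 12:00-12:50, 13:50-14:10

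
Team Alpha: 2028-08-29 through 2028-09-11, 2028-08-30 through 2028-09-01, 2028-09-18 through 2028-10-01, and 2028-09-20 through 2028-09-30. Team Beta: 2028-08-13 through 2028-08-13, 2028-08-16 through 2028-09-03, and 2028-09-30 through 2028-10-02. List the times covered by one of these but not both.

First set merges to 2028-08-29 through 2028-09-11, 2028-09-18 through 2028-10-01.
A but not B: 2028-09-04 through 2028-09-11, 2028-09-18 through 2028-09-29.
B but not A: 2028-08-13 through 2028-08-13, 2028-08-16 through 2028-08-28, 2028-10-02 through 2028-10-02.
Combining gives A △ B.

2028-08-13 through 2028-08-13, 2028-08-16 through 2028-08-28, 2028-09-04 through 2028-09-11, 2028-09-18 through 2028-09-29, 2028-10-02 through 2028-10-02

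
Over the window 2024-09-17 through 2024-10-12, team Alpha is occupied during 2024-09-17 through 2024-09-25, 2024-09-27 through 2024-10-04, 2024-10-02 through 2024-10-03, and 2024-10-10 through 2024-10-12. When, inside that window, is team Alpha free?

2024-09-26 through 2024-09-26, 2024-10-05 through 2024-10-09

Covered (merged): 2024-09-17 through 2024-09-25, 2024-09-27 through 2024-10-04, 2024-10-10 through 2024-10-12.
Uncovered inside 2024-09-17 through 2024-10-12: 2024-09-26 through 2024-09-26, 2024-10-05 through 2024-10-09.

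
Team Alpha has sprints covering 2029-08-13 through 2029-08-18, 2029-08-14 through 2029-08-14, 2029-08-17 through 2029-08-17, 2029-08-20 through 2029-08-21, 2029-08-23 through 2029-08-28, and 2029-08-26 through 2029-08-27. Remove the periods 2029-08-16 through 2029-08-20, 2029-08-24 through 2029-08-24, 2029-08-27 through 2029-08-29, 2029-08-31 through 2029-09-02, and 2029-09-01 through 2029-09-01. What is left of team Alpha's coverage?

2029-08-13 through 2029-08-15, 2029-08-21 through 2029-08-21, 2029-08-23 through 2029-08-23, 2029-08-25 through 2029-08-26

First set merges to 2029-08-13 through 2029-08-18, 2029-08-20 through 2029-08-21, 2029-08-23 through 2029-08-28.
Second set merges to 2029-08-16 through 2029-08-20, 2029-08-24 through 2029-08-24, 2029-08-27 through 2029-08-29, 2029-08-31 through 2029-09-02.
2029-08-13 through 2029-08-18 minus B → 2029-08-13 through 2029-08-15.
2029-08-20 through 2029-08-21 minus B → 2029-08-21 through 2029-08-21.
2029-08-23 through 2029-08-28 minus B → 2029-08-23 through 2029-08-23, 2029-08-25 through 2029-08-26.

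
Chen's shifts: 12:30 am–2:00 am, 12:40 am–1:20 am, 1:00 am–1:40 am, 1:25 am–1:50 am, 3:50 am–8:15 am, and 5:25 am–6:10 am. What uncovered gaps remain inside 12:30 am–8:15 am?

2:00 am–3:50 am

The merged coverage is 12:30 am–2:00 am, 3:50 am–8:15 am.
Uncovered inside 12:30 am–8:15 am: 2:00 am–3:50 am.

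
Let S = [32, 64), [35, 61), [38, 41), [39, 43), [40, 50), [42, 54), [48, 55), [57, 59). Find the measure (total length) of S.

32

Merged: [32, 64).
Length: 32.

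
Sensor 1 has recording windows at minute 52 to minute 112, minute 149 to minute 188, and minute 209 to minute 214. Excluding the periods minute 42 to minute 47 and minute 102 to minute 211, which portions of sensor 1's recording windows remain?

minute 52 to minute 112 with B removed leaves minute 52 to minute 102.
minute 149 to minute 188 lies entirely inside B → drops out.
minute 209 to minute 214 with B removed leaves minute 211 to minute 214.

minute 52 to minute 102, minute 211 to minute 214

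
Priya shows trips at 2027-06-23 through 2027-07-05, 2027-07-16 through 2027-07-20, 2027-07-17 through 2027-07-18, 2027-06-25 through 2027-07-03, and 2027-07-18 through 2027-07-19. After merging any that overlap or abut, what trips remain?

Sort by start: 2027-06-23 through 2027-07-05, 2027-06-25 through 2027-07-03, 2027-07-16 through 2027-07-20, 2027-07-17 through 2027-07-18, 2027-07-18 through 2027-07-19.
2027-06-25 through 2027-07-03 overlaps/touches 2027-06-23 through 2027-07-05 → extend to 2027-06-23 through 2027-07-05.
2027-07-16 through 2027-07-20 is disjoint → start new block.
2027-07-17 through 2027-07-18 overlaps/touches 2027-07-16 through 2027-07-20 → extend to 2027-07-16 through 2027-07-20.
2027-07-18 through 2027-07-19 overlaps/touches 2027-07-16 through 2027-07-20 → extend to 2027-07-16 through 2027-07-20.

2027-06-23 through 2027-07-05, 2027-07-16 through 2027-07-20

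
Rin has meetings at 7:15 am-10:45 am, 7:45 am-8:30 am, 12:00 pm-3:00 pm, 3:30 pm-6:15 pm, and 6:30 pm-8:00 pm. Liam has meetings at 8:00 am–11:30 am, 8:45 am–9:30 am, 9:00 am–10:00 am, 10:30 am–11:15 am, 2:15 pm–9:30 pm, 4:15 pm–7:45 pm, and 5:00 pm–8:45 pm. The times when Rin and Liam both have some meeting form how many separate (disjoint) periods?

First set merges to 7:15 am-10:45 am, 12:00 pm-3:00 pm, 3:30 pm-6:15 pm, 6:30 pm-8:00 pm.
Second set merges to 8:00 am-11:30 am, 2:15 pm-9:30 pm.
A ∩ B = 8:00 am-10:45 am, 2:15 pm-3:00 pm, 3:30 pm-6:15 pm, 6:30 pm-8:00 pm.
That is 4 disjoint pieces.

4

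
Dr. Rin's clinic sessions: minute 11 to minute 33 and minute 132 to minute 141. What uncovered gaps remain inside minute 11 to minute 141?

minute 33 to minute 132

After merging, the occupied span is minute 11 to minute 33, minute 132 to minute 141.
Gaps within minute 11 to minute 141: minute 33 to minute 132.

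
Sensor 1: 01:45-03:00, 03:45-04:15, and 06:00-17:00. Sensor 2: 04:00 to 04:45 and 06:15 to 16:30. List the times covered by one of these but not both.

Only in the first: 01:45–03:00, 03:45–04:00, 06:00–06:15, 16:30–17:00.
Only in the second: 04:15–04:45.
Together these are the periods covered by exactly one.

01:45–03:00, 03:45–04:00, 04:15–04:45, 06:00–06:15, 16:30–17:00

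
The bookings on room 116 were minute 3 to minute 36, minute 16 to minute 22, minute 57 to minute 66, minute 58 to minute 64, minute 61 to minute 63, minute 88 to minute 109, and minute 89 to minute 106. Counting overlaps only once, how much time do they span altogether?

63 minutes

Merged: minute 3 to minute 36, minute 57 to minute 66, minute 88 to minute 109.
Lengths: 33 minutes + 9 minutes + 21 minutes = 63 minutes.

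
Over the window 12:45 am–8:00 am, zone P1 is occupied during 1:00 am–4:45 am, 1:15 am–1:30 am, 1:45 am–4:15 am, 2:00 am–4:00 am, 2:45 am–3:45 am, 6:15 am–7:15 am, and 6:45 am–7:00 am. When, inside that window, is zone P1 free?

Covered (merged): 1:00 am–4:45 am, 6:15 am–7:15 am.
Uncovered inside 12:45 am–8:00 am: 12:45 am–1:00 am, 4:45 am–6:15 am, 7:15 am–8:00 am.

12:45 am–1:00 am, 4:45 am–6:15 am, 7:15 am–8:00 am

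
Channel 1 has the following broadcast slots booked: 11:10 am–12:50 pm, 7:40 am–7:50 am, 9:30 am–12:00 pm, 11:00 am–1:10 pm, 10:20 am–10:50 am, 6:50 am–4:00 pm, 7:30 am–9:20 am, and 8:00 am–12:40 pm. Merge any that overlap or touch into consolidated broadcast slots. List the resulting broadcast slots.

Sort by start: 6:50 am-4:00 pm, 7:30 am-9:20 am, 7:40 am-7:50 am, 8:00 am-12:40 pm, 9:30 am-12:00 pm, 10:20 am-10:50 am, 11:00 am-1:10 pm, 11:10 am-12:50 pm.
7:30 am-9:20 am overlaps/touches 6:50 am-4:00 pm → extend to 6:50 am-4:00 pm.
7:40 am-7:50 am overlaps/touches 6:50 am-4:00 pm → extend to 6:50 am-4:00 pm.
8:00 am-12:40 pm overlaps/touches 6:50 am-4:00 pm → extend to 6:50 am-4:00 pm.
9:30 am-12:00 pm overlaps/touches 6:50 am-4:00 pm → extend to 6:50 am-4:00 pm.
10:20 am-10:50 am overlaps/touches 6:50 am-4:00 pm → extend to 6:50 am-4:00 pm.
11:00 am-1:10 pm overlaps/touches 6:50 am-4:00 pm → extend to 6:50 am-4:00 pm.
11:10 am-12:50 pm overlaps/touches 6:50 am-4:00 pm → extend to 6:50 am-4:00 pm.

6:50 am-4:00 pm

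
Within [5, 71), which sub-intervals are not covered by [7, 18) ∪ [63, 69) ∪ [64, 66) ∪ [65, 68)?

The merged coverage is [7, 18), [63, 69).
Complement within [5, 71): [5, 7), [18, 63), [69, 71).

[5, 7) ∪ [18, 63) ∪ [69, 71)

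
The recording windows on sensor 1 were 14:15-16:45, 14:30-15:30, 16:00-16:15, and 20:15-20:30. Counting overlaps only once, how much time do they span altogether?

Merged: 14:15-16:45, 20:15-20:30.
Lengths: 2 h 30 min + 15 min = 2 h 45 min.

2 h 45 min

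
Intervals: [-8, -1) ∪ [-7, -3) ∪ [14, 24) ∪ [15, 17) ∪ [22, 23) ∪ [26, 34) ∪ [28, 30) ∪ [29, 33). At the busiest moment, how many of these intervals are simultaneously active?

Sweep endpoints in order; track running count of active intervals.
Peak of 3 reached at 29.

3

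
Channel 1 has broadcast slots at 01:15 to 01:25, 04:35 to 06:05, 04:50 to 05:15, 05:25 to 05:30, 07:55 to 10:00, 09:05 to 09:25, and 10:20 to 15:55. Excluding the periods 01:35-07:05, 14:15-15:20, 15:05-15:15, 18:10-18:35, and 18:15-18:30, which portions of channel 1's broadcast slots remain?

A, merged: 01:15-01:25, 04:35-06:05, 07:55-10:00, 10:20-15:55.
B, merged: 01:35-07:05, 14:15-15:20, 18:10-18:35.
01:15-01:25: no B overlap → unchanged.
04:35-06:05: fully covered by B → removed.
07:55-10:00: no B overlap → unchanged.
10:20-15:55 minus B → 10:20-14:15, 15:20-15:55.

01:15-01:25, 07:55-10:00, 10:20-14:15, 15:20-15:55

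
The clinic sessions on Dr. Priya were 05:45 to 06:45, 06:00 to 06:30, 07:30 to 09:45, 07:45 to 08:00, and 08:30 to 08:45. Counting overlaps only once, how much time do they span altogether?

3 h 15 min

Merged: 05:45-06:45, 07:30-09:45.
Lengths: 1 h + 2 h 15 min = 3 h 15 min.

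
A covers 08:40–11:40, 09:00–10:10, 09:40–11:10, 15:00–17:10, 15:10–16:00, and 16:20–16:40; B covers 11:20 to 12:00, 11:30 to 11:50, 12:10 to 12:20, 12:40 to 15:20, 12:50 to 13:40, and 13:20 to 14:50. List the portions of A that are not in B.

08:40–11:20, 15:20–17:10

A, merged: 08:40–11:40, 15:00–17:10.
B, merged: 11:20–12:00, 12:10–12:20, 12:40–15:20.
08:40–11:40 minus B → 08:40–11:20.
15:00–17:10 minus B → 15:20–17:10.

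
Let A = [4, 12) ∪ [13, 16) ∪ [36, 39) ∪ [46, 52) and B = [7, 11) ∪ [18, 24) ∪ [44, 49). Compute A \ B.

[4, 7) ∪ [11, 12) ∪ [13, 16) ∪ [36, 39) ∪ [49, 52)

[4, 12) minus B → [4, 7), [11, 12).
[13, 16): no B overlap → unchanged.
[36, 39): no B overlap → unchanged.
[46, 52) minus B → [49, 52).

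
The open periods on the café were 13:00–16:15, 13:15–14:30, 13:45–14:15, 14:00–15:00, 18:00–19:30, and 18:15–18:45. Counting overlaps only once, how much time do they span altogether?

4 h 45 min

Merged: 13:00-16:15, 18:00-19:30.
Lengths: 3 h 15 min + 1 h 30 min = 4 h 45 min.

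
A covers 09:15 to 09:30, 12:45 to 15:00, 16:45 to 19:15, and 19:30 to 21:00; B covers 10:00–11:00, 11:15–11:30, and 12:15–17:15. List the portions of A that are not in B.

09:15–09:30: nothing removed.
12:45–15:00: entirely removed.
16:45–19:15 \ B = 17:15–19:15.
19:30–21:00: nothing removed.

09:15–09:30, 17:15–19:15, 19:30–21:00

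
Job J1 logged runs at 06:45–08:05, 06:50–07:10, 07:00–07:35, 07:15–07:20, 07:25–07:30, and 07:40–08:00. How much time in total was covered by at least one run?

Merged: 06:45–08:05.
Length: 1 h 20 min.

1 h 20 min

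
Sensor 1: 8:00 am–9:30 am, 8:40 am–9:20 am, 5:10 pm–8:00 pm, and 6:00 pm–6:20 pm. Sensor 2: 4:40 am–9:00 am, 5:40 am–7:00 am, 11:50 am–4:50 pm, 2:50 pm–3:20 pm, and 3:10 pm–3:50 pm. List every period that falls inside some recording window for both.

First set merges to 8:00 am–9:30 am, 5:10 pm–8:00 pm.
Second set merges to 4:40 am–9:00 am, 11:50 am–4:50 pm.
8:00 am–9:30 am overlaps B on 8:00 am–9:00 am.
5:10 pm–8:00 pm falls entirely outside B.

8:00 am–9:00 am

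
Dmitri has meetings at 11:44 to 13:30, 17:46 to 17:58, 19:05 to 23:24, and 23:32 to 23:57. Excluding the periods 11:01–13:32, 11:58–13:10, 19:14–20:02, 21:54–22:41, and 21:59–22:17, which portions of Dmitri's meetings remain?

Second set merges to 11:01-13:32, 19:14-20:02, 21:54-22:41.
11:44-13:30 lies entirely inside B → drops out.
17:46-17:58 is untouched.
19:05-23:24 with B removed leaves 19:05-19:14, 20:02-21:54, 22:41-23:24.
23:32-23:57 is untouched.

17:46-17:58, 19:05-19:14, 20:02-21:54, 22:41-23:24, 23:32-23:57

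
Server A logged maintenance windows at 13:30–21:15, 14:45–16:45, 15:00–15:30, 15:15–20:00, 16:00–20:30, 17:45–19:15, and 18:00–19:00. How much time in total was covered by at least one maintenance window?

7 h 45 min

Merged: 13:30-21:15.
Length: 7 h 45 min.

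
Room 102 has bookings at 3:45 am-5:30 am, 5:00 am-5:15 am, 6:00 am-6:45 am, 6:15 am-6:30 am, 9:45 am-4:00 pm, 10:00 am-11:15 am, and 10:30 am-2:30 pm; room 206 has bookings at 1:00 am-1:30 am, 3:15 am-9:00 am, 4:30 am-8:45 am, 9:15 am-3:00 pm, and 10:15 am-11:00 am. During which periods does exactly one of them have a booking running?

1:00 am–1:30 am, 3:15 am–3:45 am, 5:30 am–6:00 am, 6:45 am–9:00 am, 9:15 am–9:45 am, 3:00 pm–4:00 pm

Merge the first list: 3:45 am–5:30 am, 6:00 am–6:45 am, 9:45 am–4:00 pm.
Merge the second list: 1:00 am–1:30 am, 3:15 am–9:00 am, 9:15 am–3:00 pm.
A \ B = 3:00 pm–4:00 pm.
B \ A = 1:00 am–1:30 am, 3:15 am–3:45 am, 5:30 am–6:00 am, 6:45 am–9:00 am, 9:15 am–9:45 am.
Union of the two gives the symmetric difference.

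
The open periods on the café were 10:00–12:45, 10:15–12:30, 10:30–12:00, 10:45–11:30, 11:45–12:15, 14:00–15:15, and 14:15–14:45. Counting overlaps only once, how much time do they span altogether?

4 h

Merged: 10:00-12:45, 14:00-15:15.
Lengths: 2 h 45 min + 1 h 15 min = 4 h.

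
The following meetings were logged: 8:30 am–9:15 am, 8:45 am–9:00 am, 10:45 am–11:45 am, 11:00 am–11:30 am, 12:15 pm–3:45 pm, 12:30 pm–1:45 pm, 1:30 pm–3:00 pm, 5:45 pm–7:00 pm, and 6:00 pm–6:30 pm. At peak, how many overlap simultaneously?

At 1:30 pm, 3 of the intervals are simultaneously active.
No point has more.

3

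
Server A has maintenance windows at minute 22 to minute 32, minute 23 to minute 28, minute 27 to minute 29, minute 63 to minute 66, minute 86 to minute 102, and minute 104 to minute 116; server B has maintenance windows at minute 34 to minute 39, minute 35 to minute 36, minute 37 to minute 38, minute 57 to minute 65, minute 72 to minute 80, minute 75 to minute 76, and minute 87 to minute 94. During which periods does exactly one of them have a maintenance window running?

A, merged: minute 22 to minute 32, minute 63 to minute 66, minute 86 to minute 102, minute 104 to minute 116.
B, merged: minute 34 to minute 39, minute 57 to minute 65, minute 72 to minute 80, minute 87 to minute 94.
Only in the first: minute 22 to minute 32, minute 65 to minute 66, minute 86 to minute 87, minute 94 to minute 102, minute 104 to minute 116.
Only in the second: minute 34 to minute 39, minute 57 to minute 63, minute 72 to minute 80.
Together these are the periods covered by exactly one.

minute 22 to minute 32, minute 34 to minute 39, minute 57 to minute 63, minute 65 to minute 66, minute 72 to minute 80, minute 86 to minute 87, minute 94 to minute 102, minute 104 to minute 116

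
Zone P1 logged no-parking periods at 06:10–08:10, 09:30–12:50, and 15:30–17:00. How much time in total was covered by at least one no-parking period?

Merged: 06:10–08:10, 09:30–12:50, 15:30–17:00.
Lengths: 2 h + 3 h 20 min + 1 h 30 min = 6 h 50 min.

6 h 50 min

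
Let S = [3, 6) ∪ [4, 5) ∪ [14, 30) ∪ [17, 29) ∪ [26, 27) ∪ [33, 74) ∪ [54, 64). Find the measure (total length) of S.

60

Merged: [3, 6), [14, 30), [33, 74).
Lengths: 3 + 16 + 41 = 60.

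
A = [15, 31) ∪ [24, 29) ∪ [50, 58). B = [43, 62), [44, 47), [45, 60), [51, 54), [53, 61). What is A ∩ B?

[50, 58)

Merge the first list: [15, 31), [50, 58).
Merge the second list: [43, 62).
[15, 31) meets no B interval.
[50, 58) ∩ B → [50, 58).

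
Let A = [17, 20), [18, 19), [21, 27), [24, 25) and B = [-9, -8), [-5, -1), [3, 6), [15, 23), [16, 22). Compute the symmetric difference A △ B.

Merge the first list: [17, 20), [21, 27).
Merge the second list: [-9, -8), [-5, -1), [3, 6), [15, 23).
A but not B: [23, 27).
B but not A: [-9, -8), [-5, -1), [3, 6), [15, 17), [20, 21).
Combining gives A △ B.

[-9, -8) ∪ [-5, -1) ∪ [3, 6) ∪ [15, 17) ∪ [20, 21) ∪ [23, 27)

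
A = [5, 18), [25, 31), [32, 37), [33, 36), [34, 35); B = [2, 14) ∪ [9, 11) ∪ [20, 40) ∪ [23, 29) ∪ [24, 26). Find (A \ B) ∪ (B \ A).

[2, 5) ∪ [14, 18) ∪ [20, 25) ∪ [31, 32) ∪ [37, 40)

A, merged: [5, 18), [25, 31), [32, 37).
B, merged: [2, 14), [20, 40).
A \ B = [14, 18).
B \ A = [2, 5), [20, 25), [31, 32), [37, 40).
Union of the two gives the symmetric difference.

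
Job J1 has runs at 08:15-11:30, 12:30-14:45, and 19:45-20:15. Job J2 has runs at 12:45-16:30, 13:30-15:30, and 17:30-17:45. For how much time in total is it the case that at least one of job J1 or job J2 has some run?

Merge the second list: 12:45–16:30, 17:30–17:45.
A ∪ B = 08:15–11:30, 12:30–16:30, 17:30–17:45, 19:45–20:15.
Total: 3 h 15 min + 4 h + 15 min + 30 min = 8 h.

8 h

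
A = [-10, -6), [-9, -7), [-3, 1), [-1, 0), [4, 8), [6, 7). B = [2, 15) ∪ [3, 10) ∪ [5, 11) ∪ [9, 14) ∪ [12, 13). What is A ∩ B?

First set merges to [-10, -6), [-3, 1), [4, 8).
Second set merges to [2, 15).
[-10, -6) falls entirely outside B.
[-3, 1) falls entirely outside B.
[4, 8) overlaps B on [4, 8).

[4, 8)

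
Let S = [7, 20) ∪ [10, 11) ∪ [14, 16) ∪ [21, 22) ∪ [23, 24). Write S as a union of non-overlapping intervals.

[10, 11) overlaps/touches [7, 20) → extend to [7, 20).
[14, 16) overlaps/touches [7, 20) → extend to [7, 20).
[21, 22) is disjoint → start new block.
[23, 24) is disjoint → start new block.

[7, 20) ∪ [21, 22) ∪ [23, 24)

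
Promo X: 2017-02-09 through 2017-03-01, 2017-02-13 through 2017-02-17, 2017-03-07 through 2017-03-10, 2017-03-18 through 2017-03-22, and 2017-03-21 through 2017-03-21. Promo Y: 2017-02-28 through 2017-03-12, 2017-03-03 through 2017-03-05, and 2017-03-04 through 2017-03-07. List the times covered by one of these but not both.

2017-02-09 through 2017-02-27, 2017-03-02 through 2017-03-06, 2017-03-11 through 2017-03-12, 2017-03-18 through 2017-03-22

Merge the first list: 2017-02-09 through 2017-03-01, 2017-03-07 through 2017-03-10, 2017-03-18 through 2017-03-22.
Merge the second list: 2017-02-28 through 2017-03-12.
Only in the first: 2017-02-09 through 2017-02-27, 2017-03-18 through 2017-03-22.
Only in the second: 2017-03-02 through 2017-03-06, 2017-03-11 through 2017-03-12.
Together these are the periods covered by exactly one.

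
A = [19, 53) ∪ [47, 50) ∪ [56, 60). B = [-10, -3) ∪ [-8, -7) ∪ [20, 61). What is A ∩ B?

First set merges to [19, 53), [56, 60).
Second set merges to [-10, -3), [20, 61).
[19, 53) overlaps B on [20, 53).
[56, 60) overlaps B on [56, 60).

[20, 53) ∪ [56, 60)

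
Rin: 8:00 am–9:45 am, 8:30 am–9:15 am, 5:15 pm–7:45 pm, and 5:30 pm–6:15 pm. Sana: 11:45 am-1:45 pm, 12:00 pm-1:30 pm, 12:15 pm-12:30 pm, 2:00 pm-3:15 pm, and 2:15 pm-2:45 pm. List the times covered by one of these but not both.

First set merges to 8:00 am–9:45 am, 5:15 pm–7:45 pm.
Second set merges to 11:45 am–1:45 pm, 2:00 pm–3:15 pm.
A \ B = 8:00 am–9:45 am, 5:15 pm–7:45 pm.
B \ A = 11:45 am–1:45 pm, 2:00 pm–3:15 pm.
Union of the two gives the symmetric difference.

8:00 am–9:45 am, 11:45 am–1:45 pm, 2:00 pm–3:15 pm, 5:15 pm–7:45 pm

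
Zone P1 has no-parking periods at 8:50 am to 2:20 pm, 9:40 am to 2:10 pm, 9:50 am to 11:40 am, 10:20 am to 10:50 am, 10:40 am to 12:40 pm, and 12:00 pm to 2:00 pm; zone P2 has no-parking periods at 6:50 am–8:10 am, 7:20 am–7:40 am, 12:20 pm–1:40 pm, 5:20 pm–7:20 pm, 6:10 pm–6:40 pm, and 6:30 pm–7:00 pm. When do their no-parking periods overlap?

12:20 pm–1:40 pm

A, merged: 8:50 am–2:20 pm.
B, merged: 6:50 am–8:10 am, 12:20 pm–1:40 pm, 5:20 pm–7:20 pm.
8:50 am–2:20 pm ∩ B → 12:20 pm–1:40 pm.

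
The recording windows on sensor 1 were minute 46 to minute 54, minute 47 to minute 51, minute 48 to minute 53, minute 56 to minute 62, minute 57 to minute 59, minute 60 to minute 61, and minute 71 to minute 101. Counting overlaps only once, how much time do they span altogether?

44 minutes

Merged: minute 46 to minute 54, minute 56 to minute 62, minute 71 to minute 101.
Lengths: 8 minutes + 6 minutes + 30 minutes = 44 minutes.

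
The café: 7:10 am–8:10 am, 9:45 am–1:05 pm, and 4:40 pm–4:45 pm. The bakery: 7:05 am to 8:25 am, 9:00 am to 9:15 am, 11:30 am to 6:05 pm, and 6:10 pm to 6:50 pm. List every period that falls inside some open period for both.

7:10 am-8:10 am meets the second set on 7:10 am-8:10 am.
9:45 am-1:05 pm meets the second set on 11:30 am-1:05 pm.
4:40 pm-4:45 pm meets the second set on 4:40 pm-4:45 pm.

7:10 am-8:10 am, 11:30 am-1:05 pm, 4:40 pm-4:45 pm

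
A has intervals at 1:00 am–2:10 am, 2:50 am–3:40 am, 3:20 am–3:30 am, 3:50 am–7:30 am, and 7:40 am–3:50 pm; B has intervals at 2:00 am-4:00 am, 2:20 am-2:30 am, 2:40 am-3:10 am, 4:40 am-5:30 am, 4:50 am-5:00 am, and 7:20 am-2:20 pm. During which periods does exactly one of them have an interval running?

Merge the first list: 1:00 am–2:10 am, 2:50 am–3:40 am, 3:50 am–7:30 am, 7:40 am–3:50 pm.
Merge the second list: 2:00 am–4:00 am, 4:40 am–5:30 am, 7:20 am–2:20 pm.
A \ B = 1:00 am–2:00 am, 4:00 am–4:40 am, 5:30 am–7:20 am, 2:20 pm–3:50 pm.
B \ A = 2:10 am–2:50 am, 3:40 am–3:50 am, 7:30 am–7:40 am.
Union of the two gives the symmetric difference.

1:00 am–2:00 am, 2:10 am–2:50 am, 3:40 am–3:50 am, 4:00 am–4:40 am, 5:30 am–7:20 am, 7:30 am–7:40 am, 2:20 pm–3:50 pm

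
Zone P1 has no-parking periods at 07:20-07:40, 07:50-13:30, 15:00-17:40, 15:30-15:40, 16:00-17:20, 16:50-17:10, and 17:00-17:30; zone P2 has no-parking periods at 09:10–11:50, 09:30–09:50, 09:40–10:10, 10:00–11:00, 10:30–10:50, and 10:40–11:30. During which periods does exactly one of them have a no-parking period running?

07:20-07:40, 07:50-09:10, 11:50-13:30, 15:00-17:40

Merge the first list: 07:20-07:40, 07:50-13:30, 15:00-17:40.
Merge the second list: 09:10-11:50.
Only in the first: 07:20-07:40, 07:50-09:10, 11:50-13:30, 15:00-17:40.
Only in the second: none.
Together these are the periods covered by exactly one.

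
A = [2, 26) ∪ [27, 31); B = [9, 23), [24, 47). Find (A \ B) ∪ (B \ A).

Only in the first: [2, 9), [23, 24).
Only in the second: [26, 27), [31, 47).
Together these are the periods covered by exactly one.

[2, 9) ∪ [23, 24) ∪ [26, 27) ∪ [31, 47)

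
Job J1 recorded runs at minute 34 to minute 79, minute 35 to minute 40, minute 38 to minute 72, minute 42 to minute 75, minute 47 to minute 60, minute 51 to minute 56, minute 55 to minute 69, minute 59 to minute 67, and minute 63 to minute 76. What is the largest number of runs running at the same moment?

Sweep endpoints in order; track running count of active intervals.
Peak of 6 reached at minute 55.

6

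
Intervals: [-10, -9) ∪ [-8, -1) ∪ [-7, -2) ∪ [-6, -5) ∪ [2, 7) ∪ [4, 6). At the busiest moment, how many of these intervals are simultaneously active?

3

Walk the sorted start/end points keeping a running depth.
The depth first hits 3 at -6.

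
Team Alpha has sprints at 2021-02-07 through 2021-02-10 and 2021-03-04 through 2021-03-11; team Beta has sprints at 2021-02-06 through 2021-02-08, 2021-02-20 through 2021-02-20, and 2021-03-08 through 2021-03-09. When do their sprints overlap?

2021-02-07 through 2021-02-08, 2021-03-08 through 2021-03-09

2021-02-07 through 2021-02-10 overlaps B on 2021-02-07 through 2021-02-08.
2021-03-04 through 2021-03-11 overlaps B on 2021-03-08 through 2021-03-09.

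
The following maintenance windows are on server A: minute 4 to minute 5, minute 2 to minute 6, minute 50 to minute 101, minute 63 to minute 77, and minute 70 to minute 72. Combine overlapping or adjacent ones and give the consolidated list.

Sort by start: minute 2 to minute 6, minute 4 to minute 5, minute 50 to minute 101, minute 63 to minute 77, minute 70 to minute 72.
minute 4 to minute 5 overlaps/touches minute 2 to minute 6 → extend to minute 2 to minute 6.
minute 50 to minute 101 is disjoint → start new block.
minute 63 to minute 77 overlaps/touches minute 50 to minute 101 → extend to minute 50 to minute 101.
minute 70 to minute 72 overlaps/touches minute 50 to minute 101 → extend to minute 50 to minute 101.

minute 2 to minute 6, minute 50 to minute 101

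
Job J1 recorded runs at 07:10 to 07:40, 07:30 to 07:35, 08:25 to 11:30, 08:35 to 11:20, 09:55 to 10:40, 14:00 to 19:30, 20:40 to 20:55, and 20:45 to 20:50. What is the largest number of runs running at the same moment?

At 09:55, 3 of the intervals are simultaneously active.
No point has more.

3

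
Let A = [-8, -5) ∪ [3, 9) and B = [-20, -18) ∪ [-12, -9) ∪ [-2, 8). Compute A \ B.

[-8, -5) ∪ [8, 9)

[-8, -5): no B overlap → unchanged.
[3, 9) minus B → [8, 9).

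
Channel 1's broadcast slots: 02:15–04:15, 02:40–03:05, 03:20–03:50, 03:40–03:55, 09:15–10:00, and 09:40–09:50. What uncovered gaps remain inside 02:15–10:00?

Covered (merged): 02:15–04:15, 09:15–10:00.
Gaps within 02:15–10:00: 04:15–09:15.

04:15–09:15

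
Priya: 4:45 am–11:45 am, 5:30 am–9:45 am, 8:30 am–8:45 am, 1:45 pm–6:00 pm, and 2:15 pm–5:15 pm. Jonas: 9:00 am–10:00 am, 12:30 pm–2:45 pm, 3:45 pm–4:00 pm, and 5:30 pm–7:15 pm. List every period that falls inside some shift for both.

Merge the first list: 4:45 am-11:45 am, 1:45 pm-6:00 pm.
4:45 am-11:45 am overlaps B on 9:00 am-10:00 am.
1:45 pm-6:00 pm overlaps B on 1:45 pm-2:45 pm, 3:45 pm-4:00 pm, 5:30 pm-6:00 pm.

9:00 am-10:00 am, 1:45 pm-2:45 pm, 3:45 pm-4:00 pm, 5:30 pm-6:00 pm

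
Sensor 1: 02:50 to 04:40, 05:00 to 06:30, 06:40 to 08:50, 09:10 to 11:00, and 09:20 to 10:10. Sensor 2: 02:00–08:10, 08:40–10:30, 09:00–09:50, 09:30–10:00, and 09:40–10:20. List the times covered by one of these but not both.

A, merged: 02:50–04:40, 05:00–06:30, 06:40–08:50, 09:10–11:00.
B, merged: 02:00–08:10, 08:40–10:30.
A but not B: 08:10–08:40, 10:30–11:00.
B but not A: 02:00–02:50, 04:40–05:00, 06:30–06:40, 08:50–09:10.
Combining gives A △ B.

02:00–02:50, 04:40–05:00, 06:30–06:40, 08:10–08:40, 08:50–09:10, 10:30–11:00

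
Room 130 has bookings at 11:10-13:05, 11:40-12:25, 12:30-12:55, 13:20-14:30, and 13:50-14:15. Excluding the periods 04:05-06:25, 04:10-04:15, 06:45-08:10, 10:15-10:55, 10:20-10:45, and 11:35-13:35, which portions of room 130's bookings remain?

11:10-11:35, 13:35-14:30

First set merges to 11:10-13:05, 13:20-14:30.
Second set merges to 04:05-06:25, 06:45-08:10, 10:15-10:55, 11:35-13:35.
11:10-13:05 with B removed leaves 11:10-11:35.
13:20-14:30 with B removed leaves 13:35-14:30.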